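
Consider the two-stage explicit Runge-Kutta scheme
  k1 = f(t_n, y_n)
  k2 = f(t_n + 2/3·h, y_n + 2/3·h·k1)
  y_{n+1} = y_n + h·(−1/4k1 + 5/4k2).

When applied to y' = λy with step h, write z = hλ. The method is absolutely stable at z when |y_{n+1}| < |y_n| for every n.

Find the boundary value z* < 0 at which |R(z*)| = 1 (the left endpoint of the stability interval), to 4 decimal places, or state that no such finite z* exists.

With y'=λy (z=hλ):
  k1=λy_n ⇒ h·k1=z·y_n;  k2=λ(1+2/3z)y_n ⇒ h·k2=z(1+2/3z)y_n
  y_{n+1}/y_n = 1 − 1/4z + 5/4z(1+2/3z) = 1 + z + 5/6z²
  so R(z) = 1 + z + 5/6z².

Find x<0 with |R(x)|<1.
x=-0.64: |R|=0.7013
R=1: x+5/6x²=0 ⇒ x=−6/5=-1.2000; min R=1−1/(4·5/6)=0.7000>−1
Confirm numerically:
  x=-1.077: |R|=0.88961 <1
  x=-1.032: |R|=0.85552 <1
  x=-0.971: |R|=0.81470 <1
  x=-1.658: |R|=1.63280 >1
  x=-1.549: |R|=1.45050 >1
Stable set (-1.2000, 0).

z* = -1.2000.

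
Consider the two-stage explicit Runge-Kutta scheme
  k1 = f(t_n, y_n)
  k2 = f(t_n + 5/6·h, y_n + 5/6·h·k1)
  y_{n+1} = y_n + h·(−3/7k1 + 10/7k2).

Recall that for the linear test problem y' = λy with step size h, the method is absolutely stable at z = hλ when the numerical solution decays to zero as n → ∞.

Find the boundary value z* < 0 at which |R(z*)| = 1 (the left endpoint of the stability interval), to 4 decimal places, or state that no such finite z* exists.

With y'=λy (z=hλ):
  k1=λy_n ⇒ h·k1=z·y_n;  k2=λ(1+5/6z)y_n ⇒ h·k2=z(1+5/6z)y_n
  y_{n+1}/y_n = 1 − 3/7z + 10/7z(1+5/6z) = 1 + z + 25/21z²
  so R(z) = 1 + z + 25/21z².

Find x<0 with |R(x)|<1.
x=-0.57: |R|=0.8168
R=1: x+25/21x²=0 ⇒ x=−21/25=-0.8400; min R=1−1/(4·25/21)=0.7900>−1
Confirm numerically:
  x=-0.731: |R|=0.90514 <1
  x=-0.466: |R|=0.79252 <1
  x=-0.448: |R|=0.79093 <1
  x=-0.430: |R|=0.79012 <1
  x=-1.315: |R|=1.74360 >1
  x=-0.864: |R|=1.02469 >1
So |R|<1 on (-0.8400, 0).

z* = -0.8400.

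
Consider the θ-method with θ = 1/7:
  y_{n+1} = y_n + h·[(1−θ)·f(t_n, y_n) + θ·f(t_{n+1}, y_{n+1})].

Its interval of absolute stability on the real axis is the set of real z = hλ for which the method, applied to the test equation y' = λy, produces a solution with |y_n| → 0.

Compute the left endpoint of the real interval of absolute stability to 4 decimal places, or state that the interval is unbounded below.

z* = -2.8000.

On y'=λy, z=hλ:
  y_{n+1} = y_n + z·[6/7·y_n + 1/7·y_{n+1}] ⇒ (1 − 1/7z)y_{n+1} = (1 + 6/7z)y_n
  so R(z) = (1 + 6/7z)/(1 − 1/7z).

Need |R(x)|<1, x<0.
x=-1.2: |R|=0.0244
R=−1: 1+6/7x = −1+1/7x ⇒ -5/7x=2 ⇒ x=2/(-5/7)=-2.8000
Confirm numerically:
  x=-2.773: |R|=0.98619 <1
  x=-2.741: |R|=0.96972 <1
  x=-2.646: |R|=0.92017 <1
  x=-3.393: |R|=1.28529 >1
  x=-3.169: |R|=1.18143 >1
  x=-2.836: |R|=1.01830 >1
Interval (-2.8000, 0).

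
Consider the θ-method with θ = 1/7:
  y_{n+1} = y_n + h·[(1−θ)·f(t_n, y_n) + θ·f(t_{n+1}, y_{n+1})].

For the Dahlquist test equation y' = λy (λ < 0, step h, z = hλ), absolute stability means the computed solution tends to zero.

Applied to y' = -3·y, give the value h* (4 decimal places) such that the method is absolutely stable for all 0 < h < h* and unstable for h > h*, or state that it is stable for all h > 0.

On y'=λy, z=hλ:
  y_{n+1} = y_n + z·[6/7·y_n + 1/7·y_{n+1}] ⇒ (1 − 1/7z)y_{n+1} = (1 + 6/7z)y_n
  R(z) = (1 + 6/7z)/(1 − 1/7z).

Boundary: |R(x)|=1, x<0.
x=-1.39: |R|=0.1597
R=−1: 1+6/7x = −1+1/7x ⇒ -5/7x=2 ⇒ x=2/(-5/7)=-2.8000
Confirm numerically:
  x=-1.918: |R|=0.50549 <1
  x=-1.794: |R|=0.42802 <1
  x=-1.512: |R|=0.24342 <1
  x=-3.117: |R|=1.15667 >1
  x=-2.939: |R|=1.06993 >1
So |R|<1 on (-2.8000, 0).

(-2.8000,0); λ=-3 ⇒ h* = (14/5)/3 = 0.9333.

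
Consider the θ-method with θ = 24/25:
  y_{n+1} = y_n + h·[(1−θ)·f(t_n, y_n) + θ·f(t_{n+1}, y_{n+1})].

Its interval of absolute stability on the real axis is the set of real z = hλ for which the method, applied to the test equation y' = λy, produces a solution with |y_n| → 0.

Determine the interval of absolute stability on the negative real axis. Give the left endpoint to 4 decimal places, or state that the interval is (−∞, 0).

interval (−∞, 0).

On y'=λy, z=hλ:
  y_{n+1} = y_n + z·[1/25·y_n + 24/25·y_{n+1}] ⇒ (1 − 24/25z)y_{n+1} = (1 + 1/25z)y_n
  ⇒ R(z) = (1 + 1/25z)/(1 − 24/25z).

Boundary: |R(x)|=1, x<0.
x=-1.55: |R|=0.3770
x=-2: |R|=0.3151
x=-10: |R|=0.0566
x=-100: |R|=0.0309
θ=24/25≥1/2 ⇒ |1+1/25x|<|1−24/25x| ∀x<0 ⇒ interval (−∞,0).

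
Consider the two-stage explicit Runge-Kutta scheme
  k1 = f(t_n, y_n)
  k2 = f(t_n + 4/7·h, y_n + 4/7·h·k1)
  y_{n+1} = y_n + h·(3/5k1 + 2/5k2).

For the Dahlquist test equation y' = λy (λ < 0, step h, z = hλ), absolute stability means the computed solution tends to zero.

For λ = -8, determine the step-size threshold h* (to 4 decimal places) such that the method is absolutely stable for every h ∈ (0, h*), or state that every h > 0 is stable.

Test eqn y'=λy, z=hλ:
  k1=λy_n ⇒ h·k1=z·y_n;  k2=λ(1+4/7z)y_n ⇒ h·k2=z(1+4/7z)y_n
  y_{n+1}/y_n = 1 + 3/5z + 2/5z(1+4/7z) = 1 + z + 8/35z²
  Hence R(z) = 1 + z + 8/35z².

Need |R(x)|<1, x<0.
x=-0.79: |R|=0.3527
R=1: x+8/35x²=0 ⇒ x=−35/8=-4.3750; min R=1−1/(4·8/35)=-0.0938>−1
Confirm numerically:
  x=-3.576: |R|=0.34692 <1
  x=-3.335: |R|=0.20722 <1
  x=-2.583: |R|=0.05800 <1
  x=-4.896: |R|=1.58304 >1
  x=-4.827: |R|=1.49870 >1
So |R|<1 on (-4.3750, 0).

(-4.3750,0); λ=-8 ⇒ h* = (35/8)/8 = 0.5469.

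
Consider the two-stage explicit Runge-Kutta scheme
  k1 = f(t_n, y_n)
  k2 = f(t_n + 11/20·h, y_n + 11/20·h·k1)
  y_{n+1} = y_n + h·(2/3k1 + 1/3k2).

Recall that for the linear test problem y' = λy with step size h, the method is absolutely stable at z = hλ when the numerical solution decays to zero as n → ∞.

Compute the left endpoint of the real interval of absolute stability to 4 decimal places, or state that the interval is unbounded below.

left endpoint -5.4545.

Test eqn y'=λy, z=hλ:
  k1=λy_n ⇒ h·k1=z·y_n;  k2=λ(1+11/20z)y_n ⇒ h·k2=z(1+11/20z)y_n
  y_{n+1}/y_n = 1 + 2/3z + 1/3z(1+11/20z) = 1 + z + 11/60z²
  ⇒ R(z) = 1 + z + 11/60z².

Need |R(x)|<1, x<0.
x=-1.21: |R|=0.0584
R=1: x+11/60x²=0 ⇒ x=−60/11=-5.4545; min R=1−1/(4·11/60)=-0.3636>−1
Confirm numerically:
  x=-4.598: |R|=0.27796 <1
  x=-3.989: |R|=0.07178 <1
  x=-3.835: |R|=0.13868 <1
  x=-3.259: |R|=0.31180 <1
  x=-5.809: |R|=1.37749 >1
  x=-5.554: |R|=1.10127 >1
So |R|<1 on (-5.4545, 0).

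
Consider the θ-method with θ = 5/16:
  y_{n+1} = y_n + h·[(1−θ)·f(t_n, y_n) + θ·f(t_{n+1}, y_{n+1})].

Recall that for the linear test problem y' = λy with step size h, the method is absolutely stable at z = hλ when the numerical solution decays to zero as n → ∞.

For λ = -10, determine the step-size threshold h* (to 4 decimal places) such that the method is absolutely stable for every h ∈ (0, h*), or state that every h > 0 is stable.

Set f=λy, z=hλ:
  y_{n+1} = y_n + z·[11/16·y_n + 5/16·y_{n+1}] ⇒ (1 − 5/16z)y_{n+1} = (1 + 11/16z)y_n
  R(z) = (1 + 11/16z)/(1 − 5/16z).

Solve |R(x)|<1 on ℝ⁻.
x=-1.29: |R|=0.0806
R=−1: 1+11/16x = −1+5/16x ⇒ -3/8x=2 ⇒ x=2/(-3/8)=-5.3333
Confirm numerically:
  x=-4.991: |R|=0.94985 <1
  x=-4.093: |R|=0.79591 <1
  x=-3.256: |R|=0.61388 <1
  x=-3.028: |R|=0.55581 <1
  x=-5.786: |R|=1.06045 >1
  x=-5.607: |R|=1.03729 >1
Interval (-5.3333, 0).

(-5.3333,0); λ=-10 ⇒ h* = (16/3)/10 = 0.5333.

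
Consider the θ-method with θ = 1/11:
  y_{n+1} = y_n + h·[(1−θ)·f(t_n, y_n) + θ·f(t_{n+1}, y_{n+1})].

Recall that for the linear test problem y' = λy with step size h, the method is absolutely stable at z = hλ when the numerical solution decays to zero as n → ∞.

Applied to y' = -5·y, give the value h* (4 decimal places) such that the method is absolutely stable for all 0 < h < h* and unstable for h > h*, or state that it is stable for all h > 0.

Test eqn y'=λy, z=hλ:
  y_{n+1} = y_n + z·[10/11·y_n + 1/11·y_{n+1}] ⇒ (1 − 1/11z)y_{n+1} = (1 + 10/11z)y_n
  ⇒ R(z) = (1 + 10/11z)/(1 − 1/11z).

Boundary: |R(x)|=1, x<0.
x=-0.73: |R|=0.3154
R=−1: 1+10/11x = −1+1/11x ⇒ -9/11x=2 ⇒ x=2/(-9/11)=-2.4444
Confirm numerically:
  x=-2.241: |R|=0.86172 <1
  x=-2.010: |R|=0.69946 <1
  x=-1.810: |R|=0.55425 <1
  x=-1.079: |R|=0.01739 <1
  x=-2.883: |R|=1.28430 >1
  x=-2.626: |R|=1.11992 >1
  x=-2.516: |R|=1.04765 >1
Interval (-2.4444, 0).

(-2.4444,0); λ=-5 ⇒ h* = (22/9)/5 = 0.4889.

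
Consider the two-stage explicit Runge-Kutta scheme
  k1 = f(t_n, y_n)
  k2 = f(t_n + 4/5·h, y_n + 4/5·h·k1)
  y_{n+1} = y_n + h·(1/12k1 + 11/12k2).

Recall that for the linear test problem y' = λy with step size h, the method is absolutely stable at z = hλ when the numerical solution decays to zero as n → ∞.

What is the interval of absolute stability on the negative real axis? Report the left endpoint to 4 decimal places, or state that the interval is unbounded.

z∈(-1.3636,0).

On y'=λy, z=hλ:
  k1=λy_n ⇒ h·k1=z·y_n;  k2=λ(1+4/5z)y_n ⇒ h·k2=z(1+4/5z)y_n
  y_{n+1}/y_n = 1 + 1/12z + 11/12z(1+4/5z) = 1 + z + 11/15z²
  R(z) = 1 + z + 11/15z².

Solve |R(x)|<1 on ℝ⁻.
x=-1.33: |R|=0.9672
R=1: x+11/15x²=0 ⇒ x=−15/11=-1.3636; min R=1−1/(4·11/15)=0.6591>−1
Confirm numerically:
  x=-1.303: |R|=0.94206 <1
  x=-1.253: |R|=0.89834 <1
  x=-0.705: |R|=0.65948 <1
  x=-1.657: |R|=1.35648 >1
  x=-1.404: |R|=1.04156 >1
Interval (-1.3636, 0).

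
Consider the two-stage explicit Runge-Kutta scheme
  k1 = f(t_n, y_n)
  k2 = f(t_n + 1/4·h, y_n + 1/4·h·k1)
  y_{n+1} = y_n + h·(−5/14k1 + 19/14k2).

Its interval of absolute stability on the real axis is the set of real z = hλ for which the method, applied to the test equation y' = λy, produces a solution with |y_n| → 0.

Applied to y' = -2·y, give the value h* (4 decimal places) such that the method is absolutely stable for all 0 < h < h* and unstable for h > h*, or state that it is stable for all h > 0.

(-2.9474,0); λ=-2 ⇒ h* = (56/19)/2 = 1.4737.

With y'=λy (z=hλ):
  k1=λy_n ⇒ h·k1=z·y_n;  k2=λ(1+1/4z)y_n ⇒ h·k2=z(1+1/4z)y_n
  y_{n+1}/y_n = 1 − 5/14z + 19/14z(1+1/4z) = 1 + z + 19/56z²
  ⇒ R(z) = 1 + z + 19/56z².

Find x<0 with |R(x)|<1.
x=-1.42: |R|=0.2641
R=1: x+19/56x²=0 ⇒ x=−56/19=-2.9474; min R=1−1/(4·19/56)=0.2632>−1
Confirm numerically:
  x=-1.632: |R|=0.27166 <1
  x=-1.469: |R|=0.26317 <1
  x=-1.463: |R|=0.26320 <1
  x=-3.545: |R|=1.71881 >1
  x=-3.433: |R|=1.56565 >1
Interval (-2.9474, 0).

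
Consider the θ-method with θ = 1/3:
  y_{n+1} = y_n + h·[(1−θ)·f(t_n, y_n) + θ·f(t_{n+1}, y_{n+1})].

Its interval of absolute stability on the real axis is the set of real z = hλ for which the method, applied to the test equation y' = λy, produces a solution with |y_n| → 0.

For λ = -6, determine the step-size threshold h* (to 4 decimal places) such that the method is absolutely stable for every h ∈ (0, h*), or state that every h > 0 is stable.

With y'=λy (z=hλ):
  y_{n+1} = y_n + z·[2/3·y_n + 1/3·y_{n+1}] ⇒ (1 − 1/3z)y_{n+1} = (1 + 2/3z)y_n
  ⇒ R(z) = (1 + 2/3z)/(1 − 1/3z).

Need |R(x)|<1, x<0.
x=-1.35: |R|=0.0690
R=−1: 1+2/3x = −1+1/3x ⇒ -1/3x=2 ⇒ x=2/(-1/3)=-6.0000
Confirm numerically:
  x=-4.161: |R|=0.74319 <1
  x=-3.588: |R|=0.63388 <1
  x=-3.115: |R|=0.52821 <1
  x=-6.484: |R|=1.05103 >1
  x=-6.162: |R|=1.01768 >1
  x=-6.157: |R|=1.01715 >1
Interval (-6.0000, 0).

(-6.0000,0); λ=-6 ⇒ h* = (6)/6 = 1.0000.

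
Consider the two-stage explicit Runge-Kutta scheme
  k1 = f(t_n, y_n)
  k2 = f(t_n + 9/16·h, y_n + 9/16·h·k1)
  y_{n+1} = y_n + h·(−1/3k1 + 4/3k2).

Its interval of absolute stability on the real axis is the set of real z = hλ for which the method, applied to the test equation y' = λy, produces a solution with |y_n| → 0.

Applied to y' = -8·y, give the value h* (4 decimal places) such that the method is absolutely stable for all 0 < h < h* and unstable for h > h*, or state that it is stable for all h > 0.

(-1.3333,0); λ=-8 ⇒ h* = (4/3)/8 = 0.1667.

Test eqn y'=λy, z=hλ:
  k1=λy_n ⇒ h·k1=z·y_n;  k2=λ(1+9/16z)y_n ⇒ h·k2=z(1+9/16z)y_n
  y_{n+1}/y_n = 1 − 1/3z + 4/3z(1+9/16z) = 1 + z + 3/4z²
  R(z) = 1 + z + 3/4z².

Boundary: |R(x)|=1, x<0.
x=-1.5: |R|=1.1875
R=1: x+3/4x²=0 ⇒ x=−4/3=-1.3333; min R=1−1/(4·3/4)=0.6667>−1
Confirm numerically:
  x=-1.245: |R|=0.91752 <1
  x=-1.154: |R|=0.84479 <1
  x=-0.765: |R|=0.67392 <1
  x=-1.884: |R|=1.77809 >1
  x=-1.874: |R|=1.75991 >1
Stable set (-1.3333, 0).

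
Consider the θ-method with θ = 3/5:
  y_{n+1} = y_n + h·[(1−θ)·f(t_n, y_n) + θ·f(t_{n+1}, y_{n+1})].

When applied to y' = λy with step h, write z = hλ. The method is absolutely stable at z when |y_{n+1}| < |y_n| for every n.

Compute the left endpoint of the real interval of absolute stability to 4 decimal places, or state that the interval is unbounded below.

With y'=λy (z=hλ):
  y_{n+1} = y_n + z·[2/5·y_n + 3/5·y_{n+1}] ⇒ (1 − 3/5z)y_{n+1} = (1 + 2/5z)y_n
  R(z) = (1 + 2/5z)/(1 − 3/5z).

Solve |R(x)|<1 on ℝ⁻.
x=-1.1: |R|=0.3373
x=-2: |R|=0.0909
x=-10: |R|=0.4286
x=-100: |R|=0.6393
θ=3/5≥1/2 ⇒ |1+2/5x|<|1−3/5x| ∀x<0 ⇒ interval (−∞,0).

unbounded; (−∞, 0).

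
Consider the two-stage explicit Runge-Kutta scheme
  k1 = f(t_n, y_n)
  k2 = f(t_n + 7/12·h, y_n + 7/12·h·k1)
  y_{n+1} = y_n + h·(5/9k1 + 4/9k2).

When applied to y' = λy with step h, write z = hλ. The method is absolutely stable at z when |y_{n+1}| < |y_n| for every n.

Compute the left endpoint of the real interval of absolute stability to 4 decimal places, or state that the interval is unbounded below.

z* = -3.8571.

With y'=λy (z=hλ):
  k1=λy_n ⇒ h·k1=z·y_n;  k2=λ(1+7/12z)y_n ⇒ h·k2=z(1+7/12z)y_n
  y_{n+1}/y_n = 1 + 5/9z + 4/9z(1+7/12z) = 1 + z + 7/27z²
  R(z) = 1 + z + 7/27z².

Solve |R(x)|<1 on ℝ⁻.
x=-1.58: |R|=0.0672
R=1: x+7/27x²=0 ⇒ x=−27/7=-3.8571; min R=1−1/(4·7/27)=0.0357>−1
Confirm numerically:
  x=-2.115: |R|=0.04472 <1
  x=-2.084: |R|=0.04198 <1
  x=-1.822: |R|=0.03866 <1
  x=-1.604: |R|=0.06303 <1
  x=-4.175: |R|=1.34405 >1
  x=-4.017: |R|=1.16648 >1
  x=-3.882: |R|=1.02502 >1
Stable set (-3.8571, 0).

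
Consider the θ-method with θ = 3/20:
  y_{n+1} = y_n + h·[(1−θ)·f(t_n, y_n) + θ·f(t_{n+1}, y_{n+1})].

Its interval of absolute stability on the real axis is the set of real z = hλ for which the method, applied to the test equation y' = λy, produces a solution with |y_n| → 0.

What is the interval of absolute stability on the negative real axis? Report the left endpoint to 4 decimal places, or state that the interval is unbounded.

z∈(-2.8571,0).

On y'=λy, z=hλ:
  y_{n+1} = y_n + z·[17/20·y_n + 3/20·y_{n+1}] ⇒ (1 − 3/20z)y_{n+1} = (1 + 17/20z)y_n
  so R(z) = (1 + 17/20z)/(1 − 3/20z).

Find x<0 with |R(x)|<1.
x=-1.4: |R|=0.1570
R=−1: 1+17/20x = −1+3/20x ⇒ -7/10x=2 ⇒ x=2/(-7/10)=-2.8571
Confirm numerically:
  x=-2.716: |R|=0.92980 <1
  x=-2.521: |R|=0.82926 <1
  x=-1.389: |R|=0.14950 <1
  x=-3.284: |R|=1.20019 >1
  x=-3.191: |R|=1.15805 >1
  x=-3.036: |R|=1.08602 >1
So |R|<1 on (-2.8571, 0).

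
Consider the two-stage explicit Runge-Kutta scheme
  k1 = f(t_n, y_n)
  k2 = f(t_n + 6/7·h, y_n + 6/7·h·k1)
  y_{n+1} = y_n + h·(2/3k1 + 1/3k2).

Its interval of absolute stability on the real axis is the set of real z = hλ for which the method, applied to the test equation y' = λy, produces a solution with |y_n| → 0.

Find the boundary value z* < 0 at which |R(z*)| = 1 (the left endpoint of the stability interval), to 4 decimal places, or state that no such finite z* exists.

z* = -3.5000.

With y'=λy (z=hλ):
  k1=λy_n ⇒ h·k1=z·y_n;  k2=λ(1+6/7z)y_n ⇒ h·k2=z(1+6/7z)y_n
  y_{n+1}/y_n = 1 + 2/3z + 1/3z(1+6/7z) = 1 + z + 2/7z²
  Hence R(z) = 1 + z + 2/7z².

Need |R(x)|<1, x<0.
x=-0.41: |R|=0.6380
R=1: x+2/7x²=0 ⇒ x=−7/2=-3.5000; min R=1−1/(4·2/7)=0.1250>−1
Confirm numerically:
  x=-2.766: |R|=0.41993 <1
  x=-2.613: |R|=0.33779 <1
  x=-2.545: |R|=0.30558 <1
  x=-2.233: |R|=0.19165 <1
  x=-4.075: |R|=1.66946 >1
  x=-3.871: |R|=1.41033 >1
  x=-3.541: |R|=1.04148 >1
Interval (-3.5000, 0).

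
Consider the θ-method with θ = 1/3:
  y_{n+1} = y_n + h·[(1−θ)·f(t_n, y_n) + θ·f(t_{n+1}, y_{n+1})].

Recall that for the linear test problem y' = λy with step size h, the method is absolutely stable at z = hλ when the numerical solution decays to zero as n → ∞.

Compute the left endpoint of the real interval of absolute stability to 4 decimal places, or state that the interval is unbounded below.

left endpoint -6.0000.

On y'=λy, z=hλ:
  y_{n+1} = y_n + z·[2/3·y_n + 1/3·y_{n+1}] ⇒ (1 − 1/3z)y_{n+1} = (1 + 2/3z)y_n
  so R(z) = (1 + 2/3z)/(1 − 1/3z).

Find x<0 with |R(x)|<1.
x=-0.77: |R|=0.3873
R=−1: 1+2/3x = −1+1/3x ⇒ -1/3x=2 ⇒ x=2/(-1/3)=-6.0000
Confirm numerically:
  x=-5.955: |R|=0.99497 <1
  x=-5.587: |R|=0.95190 <1
  x=-4.422: |R|=0.78739 <1
  x=-4.029: |R|=0.71959 <1
  x=-6.401: |R|=1.04266 >1
  x=-6.131: |R|=1.01435 >1
  x=-6.036: |R|=1.00398 >1
Stable set (-6.0000, 0).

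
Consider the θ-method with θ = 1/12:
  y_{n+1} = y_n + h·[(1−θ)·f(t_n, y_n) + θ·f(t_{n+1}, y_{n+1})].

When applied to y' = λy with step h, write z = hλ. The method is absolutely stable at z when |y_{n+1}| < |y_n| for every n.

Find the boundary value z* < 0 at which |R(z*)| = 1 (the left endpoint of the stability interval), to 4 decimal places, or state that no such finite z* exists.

left endpoint -2.4000.

With y'=λy (z=hλ):
  y_{n+1} = y_n + z·[11/12·y_n + 1/12·y_{n+1}] ⇒ (1 − 1/12z)y_{n+1} = (1 + 11/12z)y_n
  R(z) = (1 + 11/12z)/(1 − 1/12z).

Solve |R(x)|<1 on ℝ⁻.
x=-1.75: |R|=0.5273
R=−1: 1+11/12x = −1+1/12x ⇒ -5/6x=2 ⇒ x=2/(-5/6)=-2.4000
Confirm numerically:
  x=-2.355: |R|=0.96865 <1
  x=-2.090: |R|=0.77999 <1
  x=-1.870: |R|=0.61788 <1
  x=-2.539: |R|=1.09560 >1
  x=-2.515: |R|=1.07923 >1
So |R|<1 on (-2.4000, 0).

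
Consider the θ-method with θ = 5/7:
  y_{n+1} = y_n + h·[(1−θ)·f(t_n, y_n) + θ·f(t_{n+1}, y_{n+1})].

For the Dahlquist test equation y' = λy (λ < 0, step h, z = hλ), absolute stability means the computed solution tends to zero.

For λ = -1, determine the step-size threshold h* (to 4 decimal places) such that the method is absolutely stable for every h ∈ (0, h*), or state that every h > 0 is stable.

(−∞, 0) — no finite endpoint. Any h>0 works for λ=-1.

On y'=λy, z=hλ:
  y_{n+1} = y_n + z·[2/7·y_n + 5/7·y_{n+1}] ⇒ (1 − 5/7z)y_{n+1} = (1 + 2/7z)y_n
  so R(z) = (1 + 2/7z)/(1 − 5/7z).

Need |R(x)|<1, x<0.
x=-0.87: |R|=0.4634
x=-2: |R|=0.1765
x=-10: |R|=0.2281
x=-100: |R|=0.3807
θ=5/7≥1/2 ⇒ |1+2/7x|<|1−5/7x| ∀x<0 ⇒ interval (−∞,0).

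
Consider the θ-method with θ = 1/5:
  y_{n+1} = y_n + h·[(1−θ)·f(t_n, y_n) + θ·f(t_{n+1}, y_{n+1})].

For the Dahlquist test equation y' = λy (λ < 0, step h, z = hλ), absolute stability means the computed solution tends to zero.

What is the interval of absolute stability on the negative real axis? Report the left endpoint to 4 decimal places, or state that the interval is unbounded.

On y'=λy, z=hλ:
  y_{n+1} = y_n + z·[4/5·y_n + 1/5·y_{n+1}] ⇒ (1 − 1/5z)y_{n+1} = (1 + 4/5z)y_n
  ⇒ R(z) = (1 + 4/5z)/(1 − 1/5z).

Find x<0 with |R(x)|<1.
x=-1.2: |R|=0.0323
R=−1: 1+4/5x = −1+1/5x ⇒ -3/5x=2 ⇒ x=2/(-3/5)=-3.3333
Confirm numerically:
  x=-2.526: |R|=0.67818 <1
  x=-1.612: |R|=0.21900 <1
  x=-1.459: |R|=0.12943 <1
  x=-3.901: |R|=1.19133 >1
  x=-3.623: |R|=1.10078 >1
  x=-3.466: |R|=1.04701 >1
Interval (-3.3333, 0).

z∈(-3.3333,0).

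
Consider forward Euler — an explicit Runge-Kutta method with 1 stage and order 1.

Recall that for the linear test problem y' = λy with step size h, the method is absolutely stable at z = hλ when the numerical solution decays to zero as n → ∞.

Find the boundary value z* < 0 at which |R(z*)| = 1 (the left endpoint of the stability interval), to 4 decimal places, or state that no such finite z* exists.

left endpoint -2.0000.

On y'=λy, z=hλ:
  order 1, 1-stage ⇒ R(z)=1+z
  (e.g. R(-0.87)=0.13000, |R|=0.13000)

Find x<0 with |R(x)|<1.
x=-0.87: |R|=0.1300
|R(-2.32)|=1.3200 |R(-1.91)|=0.9100 |R(-0.74)|=0.2600
Bisect:
  x_lo=-2.5226 |R|=1.5226  x_hi=-0.1409 |R|=0.8591
  mid=-1.33170 |R|=0.33170 →hi
  mid=-1.92713 |R|=0.92713 →hi
  mid=-2.22485 |R|=1.22485 →lo
  mid=-2.07599 |R|=1.07599 →lo
  mid=-2.00156 |R|=1.00156 →lo
  mid=-1.96435 |R|=0.96435 →hi
  mid=-1.98295 |R|=0.98295 →hi
  mid=-1.99226 |R|=0.99226 →hi
  mid=-1.99691 |R|=0.99691 →hi
  ...
  [-2.00011,-1.99996] ⇒ x*=-2.0000
Stable set (-2.0000, 0).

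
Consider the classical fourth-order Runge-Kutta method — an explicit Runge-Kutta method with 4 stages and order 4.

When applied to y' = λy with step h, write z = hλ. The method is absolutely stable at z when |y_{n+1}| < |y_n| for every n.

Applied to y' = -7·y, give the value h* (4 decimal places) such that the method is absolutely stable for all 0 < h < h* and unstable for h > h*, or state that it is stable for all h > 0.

With y'=λy (z=hλ):
  order 4, 4-stage ⇒ R(z)=1+z+z^2/2+z^3/6+z^4/24
  (e.g. R(-0.77)=0.46501, |R|=0.46501)

Solve |R(x)|<1 on ℝ⁻.
x=-0.77: |R|=0.4650
|R(-3.18)|=1.7775 |R(-1.48)|=0.2748 |R(-1.2)|=0.3184
Bisect:
  x_lo=-3.1718 |R|=1.7573  x_hi=-0.1434 |R|=0.8664
  mid=-1.65763 |R|=0.27170 →hi
  mid=-2.41473 |R|=0.57070 →hi
  mid=-2.79328 |R|=1.01211 →lo
  mid=-2.60400 |R|=0.75935 →hi
  mid=-2.69864 |R|=0.87702 →hi
  mid=-2.74596 |R|=0.94230 →hi
  mid=-2.76962 |R|=0.97662 →hi
  ...
  [-2.78533,-2.78515] ⇒ x*=-2.7853
Interval (-2.7853, 0).

(-2.7853,0); λ=-7 ⇒ h* = 0.3979.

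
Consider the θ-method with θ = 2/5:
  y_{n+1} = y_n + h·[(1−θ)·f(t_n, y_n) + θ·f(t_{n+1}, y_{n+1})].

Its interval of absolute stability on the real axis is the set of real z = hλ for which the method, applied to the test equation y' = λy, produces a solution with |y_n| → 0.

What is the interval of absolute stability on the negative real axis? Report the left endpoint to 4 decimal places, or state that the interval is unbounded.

With y'=λy (z=hλ):
  y_{n+1} = y_n + z·[3/5·y_n + 2/5·y_{n+1}] ⇒ (1 − 2/5z)y_{n+1} = (1 + 3/5z)y_n
  R(z) = (1 + 3/5z)/(1 − 2/5z).

Need |R(x)|<1, x<0.
x=-0.81: |R|=0.3882
R=−1: 1+3/5x = −1+2/5x ⇒ -1/5x=2 ⇒ x=2/(-1/5)=-10.0000
Confirm numerically:
  x=-6.741: |R|=0.82367 <1
  x=-5.932: |R|=0.75878 <1
  x=-4.576: |R|=0.61673 <1
  x=-10.492: |R|=1.01893 >1
  x=-10.244: |R|=1.00957 >1
So |R|<1 on (-10.0000, 0).

z∈(-10.0000,0).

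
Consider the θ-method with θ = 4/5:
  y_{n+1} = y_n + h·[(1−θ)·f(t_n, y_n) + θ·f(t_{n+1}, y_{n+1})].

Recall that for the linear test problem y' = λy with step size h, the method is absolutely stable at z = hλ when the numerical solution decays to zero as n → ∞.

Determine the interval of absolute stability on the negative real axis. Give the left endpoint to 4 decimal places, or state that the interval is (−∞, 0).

(−∞, 0) — no finite endpoint.

On y'=λy, z=hλ:
  y_{n+1} = y_n + z·[1/5·y_n + 4/5·y_{n+1}] ⇒ (1 − 4/5z)y_{n+1} = (1 + 1/5z)y_n
  ⇒ R(z) = (1 + 1/5z)/(1 − 4/5z).

Boundary: |R(x)|=1, x<0.
x=-1.74: |R|=0.2726
x=-2: |R|=0.2308
x=-10: |R|=0.1111
x=-100: |R|=0.2346
θ=4/5≥1/2 ⇒ |1+1/5x|<|1−4/5x| ∀x<0 ⇒ stable on all of ℝ⁻.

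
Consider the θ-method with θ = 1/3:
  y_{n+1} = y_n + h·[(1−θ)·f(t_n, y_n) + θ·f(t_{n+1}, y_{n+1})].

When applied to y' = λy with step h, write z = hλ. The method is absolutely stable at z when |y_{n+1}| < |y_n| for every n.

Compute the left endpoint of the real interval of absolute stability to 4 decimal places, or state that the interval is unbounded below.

z* = -6.0000.

With y'=λy (z=hλ):
  y_{n+1} = y_n + z·[2/3·y_n + 1/3·y_{n+1}] ⇒ (1 − 1/3z)y_{n+1} = (1 + 2/3z)y_n
  Hence R(z) = (1 + 2/3z)/(1 − 1/3z).

Find x<0 with |R(x)|<1.
x=-0.73: |R|=0.4129
R=−1: 1+2/3x = −1+1/3x ⇒ -1/3x=2 ⇒ x=2/(-1/3)=-6.0000
Confirm numerically:
  x=-4.829: |R|=0.85043 <1
  x=-4.566: |R|=0.81047 <1
  x=-2.680: |R|=0.41549 <1
  x=-6.507: |R|=1.05333 >1
  x=-6.070: |R|=1.00772 >1
  x=-6.059: |R|=1.00651 >1
So |R|<1 on (-6.0000, 0).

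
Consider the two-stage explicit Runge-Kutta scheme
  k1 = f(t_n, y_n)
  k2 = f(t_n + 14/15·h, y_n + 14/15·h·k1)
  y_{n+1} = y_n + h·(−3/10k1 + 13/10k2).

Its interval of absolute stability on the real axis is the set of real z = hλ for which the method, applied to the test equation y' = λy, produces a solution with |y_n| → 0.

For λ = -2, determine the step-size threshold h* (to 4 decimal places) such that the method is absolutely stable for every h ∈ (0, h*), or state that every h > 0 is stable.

Set f=λy, z=hλ:
  k1=λy_n ⇒ h·k1=z·y_n;  k2=λ(1+14/15z)y_n ⇒ h·k2=z(1+14/15z)y_n
  y_{n+1}/y_n = 1 − 3/10z + 13/10z(1+14/15z) = 1 + z + 91/75z²
  Hence R(z) = 1 + z + 91/75z².

Find x<0 with |R(x)|<1.
x=-0.99: |R|=1.1992
R=1: x+91/75x²=0 ⇒ x=−75/91=-0.8242; min R=1−1/(4·91/75)=0.7940>−1
Confirm numerically:
  x=-0.775: |R|=0.95376 <1
  x=-0.726: |R|=0.91352 <1
  x=-0.445: |R|=0.79527 <1
  x=-1.414: |R|=2.01193 >1
  x=-1.208: |R|=1.56257 >1
  x=-1.027: |R|=1.25274 >1
So |R|<1 on (-0.8242, 0).

(-0.8242,0); λ=-2 ⇒ h* = (75/91)/2 = 0.4121.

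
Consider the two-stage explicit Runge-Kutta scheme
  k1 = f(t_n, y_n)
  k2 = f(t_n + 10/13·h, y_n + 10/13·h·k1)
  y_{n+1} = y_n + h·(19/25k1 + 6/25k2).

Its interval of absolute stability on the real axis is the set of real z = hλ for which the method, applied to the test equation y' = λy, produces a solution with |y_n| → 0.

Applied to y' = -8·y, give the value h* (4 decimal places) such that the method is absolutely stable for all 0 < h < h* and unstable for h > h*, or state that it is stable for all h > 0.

(-5.4167,0); λ=-8 ⇒ h* = (65/12)/8 = 0.6771.

Set f=λy, z=hλ:
  k1=λy_n ⇒ h·k1=z·y_n;  k2=λ(1+10/13z)y_n ⇒ h·k2=z(1+10/13z)y_n
  y_{n+1}/y_n = 1 + 19/25z + 6/25z(1+10/13z) = 1 + z + 12/65z²
  so R(z) = 1 + z + 12/65z².

Find x<0 with |R(x)|<1.
x=-1.13: |R|=0.1057
R=1: x+12/65x²=0 ⇒ x=−65/12=-5.4167; min R=1−1/(4·12/65)=-0.3542>−1
Confirm numerically:
  x=-4.148: |R|=0.02847 <1
  x=-3.257: |R|=0.29859 <1
  x=-2.330: |R|=0.32774 <1
  x=-2.167: |R|=0.30007 <1
  x=-5.853: |R|=1.47148 >1
  x=-5.836: |R|=1.45180 >1
  x=-5.518: |R|=1.10323 >1
So |R|<1 on (-5.4167, 0).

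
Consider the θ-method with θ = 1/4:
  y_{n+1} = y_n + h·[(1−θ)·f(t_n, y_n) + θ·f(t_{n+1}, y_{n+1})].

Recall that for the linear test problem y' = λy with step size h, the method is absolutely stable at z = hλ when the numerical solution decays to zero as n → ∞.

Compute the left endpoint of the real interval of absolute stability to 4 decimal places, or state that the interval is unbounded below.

Set f=λy, z=hλ:
  y_{n+1} = y_n + z·[3/4·y_n + 1/4·y_{n+1}] ⇒ (1 − 1/4z)y_{n+1} = (1 + 3/4z)y_n
  ⇒ R(z) = (1 + 3/4z)/(1 − 1/4z).

Need |R(x)|<1, x<0.
x=-0.35: |R|=0.6782
R=−1: 1+3/4x = −1+1/4x ⇒ -1/2x=2 ⇒ x=2/(-1/2)=-4.0000
Confirm numerically:
  x=-3.801: |R|=0.94898 <1
  x=-3.030: |R|=0.72404 <1
  x=-2.199: |R|=0.41894 <1
  x=-1.711: |R|=0.19839 <1
  x=-4.556: |R|=1.12997 >1
  x=-4.450: |R|=1.10651 >1
  x=-4.335: |R|=1.08038 >1
Stable set (-4.0000, 0).

left endpoint -4.0000.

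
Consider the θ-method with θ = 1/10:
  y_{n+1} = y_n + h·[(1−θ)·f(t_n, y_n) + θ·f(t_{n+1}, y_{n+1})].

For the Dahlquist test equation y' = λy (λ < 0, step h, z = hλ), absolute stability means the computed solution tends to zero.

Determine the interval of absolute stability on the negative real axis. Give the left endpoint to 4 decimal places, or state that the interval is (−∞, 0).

z∈(-2.5000,0).

Test eqn y'=λy, z=hλ:
  y_{n+1} = y_n + z·[9/10·y_n + 1/10·y_{n+1}] ⇒ (1 − 1/10z)y_{n+1} = (1 + 9/10z)y_n
  Hence R(z) = (1 + 9/10z)/(1 − 1/10z).

Boundary: |R(x)|=1, x<0.
x=-0.78: |R|=0.2764
R=−1: 1+9/10x = −1+1/10x ⇒ -4/5x=2 ⇒ x=2/(-4/5)=-2.5000
Confirm numerically:
  x=-1.855: |R|=0.56474 <1
  x=-1.333: |R|=0.17621 <1
  x=-1.229: |R|=0.09449 <1
  x=-1.014: |R|=0.07935 <1
  x=-2.933: |R|=1.26784 >1
  x=-2.796: |R|=1.18506 >1
Stable set (-2.5000, 0).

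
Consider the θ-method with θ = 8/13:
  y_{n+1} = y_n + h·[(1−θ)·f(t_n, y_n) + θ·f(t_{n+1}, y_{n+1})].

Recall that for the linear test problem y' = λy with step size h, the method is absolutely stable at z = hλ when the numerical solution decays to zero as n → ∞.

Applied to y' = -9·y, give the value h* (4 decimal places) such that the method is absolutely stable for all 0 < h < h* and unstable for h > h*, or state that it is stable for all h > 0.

unbounded; (−∞, 0). Any h>0 works for λ=-9.

On y'=λy, z=hλ:
  y_{n+1} = y_n + z·[5/13·y_n + 8/13·y_{n+1}] ⇒ (1 − 8/13z)y_{n+1} = (1 + 5/13z)y_n
  Hence R(z) = (1 + 5/13z)/(1 − 8/13z).

Need |R(x)|<1, x<0.
x=-0.61: |R|=0.5565
x=-2: |R|=0.1034
x=-10: |R|=0.3978
x=-100: |R|=0.5990
θ=8/13≥1/2 ⇒ |1+5/13x|<|1−8/13x| ∀x<0 ⇒ stable on all of ℝ⁻.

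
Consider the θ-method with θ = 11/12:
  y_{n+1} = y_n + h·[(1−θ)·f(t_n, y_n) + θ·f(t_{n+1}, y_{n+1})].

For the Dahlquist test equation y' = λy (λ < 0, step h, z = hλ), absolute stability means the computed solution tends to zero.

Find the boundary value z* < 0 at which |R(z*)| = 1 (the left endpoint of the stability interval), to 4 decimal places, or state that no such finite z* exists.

interval (−∞, 0).

Set f=λy, z=hλ:
  y_{n+1} = y_n + z·[1/12·y_n + 11/12·y_{n+1}] ⇒ (1 − 11/12z)y_{n+1} = (1 + 1/12z)y_n
  Hence R(z) = (1 + 1/12z)/(1 − 11/12z).

Need |R(x)|<1, x<0.
x=-0.64: |R|=0.5966
x=-2: |R|=0.2941
x=-10: |R|=0.0164
x=-100: |R|=0.0791
θ=11/12≥1/2 ⇒ |1+1/12x|<|1−11/12x| ∀x<0 ⇒ unbounded interval.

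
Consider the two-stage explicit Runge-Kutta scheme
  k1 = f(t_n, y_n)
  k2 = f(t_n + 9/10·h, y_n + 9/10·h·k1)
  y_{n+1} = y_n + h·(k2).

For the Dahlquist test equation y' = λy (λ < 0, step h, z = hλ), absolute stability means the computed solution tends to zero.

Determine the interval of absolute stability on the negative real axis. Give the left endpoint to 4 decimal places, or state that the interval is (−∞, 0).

z∈(-1.1111,0).

On y'=λy, z=hλ:
  k1=λy_n ⇒ h·k1=z·y_n;  k2=λ(1+9/10z)y_n ⇒ h·k2=z(1+9/10z)y_n
  y_{n+1}/y_n = 1 + z(1+9/10z) = 1 + z + 9/10z²
  R(z) = 1 + z + 9/10z².

Solve |R(x)|<1 on ℝ⁻.
x=-1.78: |R|=2.0716
R=1: x+9/10x²=0 ⇒ x=−10/9=-1.1111; min R=1−1/(4·9/10)=0.7222>−1
Confirm numerically:
  x=-0.915: |R|=0.83850 <1
  x=-0.847: |R|=0.79867 <1
  x=-0.692: |R|=0.73898 <1
  x=-0.476: |R|=0.72792 <1
  x=-1.475: |R|=1.48306 >1
  x=-1.467: |R|=1.46988 >1
  x=-1.391: |R|=1.35039 >1
So |R|<1 on (-1.1111, 0).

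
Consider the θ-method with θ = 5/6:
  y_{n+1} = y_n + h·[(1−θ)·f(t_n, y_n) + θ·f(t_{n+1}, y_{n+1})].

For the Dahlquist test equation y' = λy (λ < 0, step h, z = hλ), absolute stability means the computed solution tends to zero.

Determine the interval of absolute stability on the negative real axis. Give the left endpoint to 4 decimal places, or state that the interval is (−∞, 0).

unbounded; (−∞, 0).

With y'=λy (z=hλ):
  y_{n+1} = y_n + z·[1/6·y_n + 5/6·y_{n+1}] ⇒ (1 − 5/6z)y_{n+1} = (1 + 1/6z)y_n
  Hence R(z) = (1 + 1/6z)/(1 − 5/6z).

Find x<0 with |R(x)|<1.
x=-1.75: |R|=0.2881
x=-2: |R|=0.2500
x=-10: |R|=0.0714
x=-100: |R|=0.1858
θ=5/6≥1/2 ⇒ |1+1/6x|<|1−5/6x| ∀x<0 ⇒ interval (−∞,0).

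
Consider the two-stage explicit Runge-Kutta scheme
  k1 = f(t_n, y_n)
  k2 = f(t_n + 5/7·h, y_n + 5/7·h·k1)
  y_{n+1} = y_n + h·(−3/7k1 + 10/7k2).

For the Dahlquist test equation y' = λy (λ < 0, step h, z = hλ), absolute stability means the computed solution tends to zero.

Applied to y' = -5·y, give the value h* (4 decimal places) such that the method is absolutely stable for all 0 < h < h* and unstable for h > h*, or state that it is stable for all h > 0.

On y'=λy, z=hλ:
  k1=λy_n ⇒ h·k1=z·y_n;  k2=λ(1+5/7z)y_n ⇒ h·k2=z(1+5/7z)y_n
  y_{n+1}/y_n = 1 − 3/7z + 10/7z(1+5/7z) = 1 + z + 50/49z²
  R(z) = 1 + z + 50/49z².

Solve |R(x)|<1 on ℝ⁻.
x=-0.88: |R|=0.9102
R=1: x+50/49x²=0 ⇒ x=−49/50=-0.9800; min R=1−1/(4·50/49)=0.7550>−1
Confirm numerically:
  x=-0.894: |R|=0.92155 <1
  x=-0.733: |R|=0.81525 <1
  x=-0.590: |R|=0.76520 <1
  x=-1.034: |R|=1.05698 >1
  x=-1.030: |R|=1.05255 >1
So |R|<1 on (-0.9800, 0).

(-0.9800,0); λ=-5 ⇒ h* = (49/50)/5 = 0.1960.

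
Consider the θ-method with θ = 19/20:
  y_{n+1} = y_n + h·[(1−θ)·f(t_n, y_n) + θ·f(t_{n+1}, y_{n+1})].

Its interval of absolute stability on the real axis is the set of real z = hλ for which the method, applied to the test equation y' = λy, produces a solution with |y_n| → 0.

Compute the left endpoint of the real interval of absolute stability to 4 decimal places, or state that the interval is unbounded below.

Test eqn y'=λy, z=hλ:
  y_{n+1} = y_n + z·[1/20·y_n + 19/20·y_{n+1}] ⇒ (1 − 19/20z)y_{n+1} = (1 + 1/20z)y_n
  Hence R(z) = (1 + 1/20z)/(1 − 19/20z).

Boundary: |R(x)|=1, x<0.
x=-0.78: |R|=0.5520
x=-2: |R|=0.3103
x=-10: |R|=0.0476
x=-100: |R|=0.0417
θ=19/20≥1/2 ⇒ |1+1/20x|<|1−19/20x| ∀x<0 ⇒ interval (−∞,0).

(−∞, 0) — no finite endpoint.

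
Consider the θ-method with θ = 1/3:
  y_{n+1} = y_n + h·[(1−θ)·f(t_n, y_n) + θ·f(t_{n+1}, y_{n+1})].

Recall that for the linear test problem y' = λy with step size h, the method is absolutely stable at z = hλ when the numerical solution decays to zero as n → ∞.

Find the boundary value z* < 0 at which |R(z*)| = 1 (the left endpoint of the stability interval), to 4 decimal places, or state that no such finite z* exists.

left endpoint -6.0000.

On y'=λy, z=hλ:
  y_{n+1} = y_n + z·[2/3·y_n + 1/3·y_{n+1}] ⇒ (1 − 1/3z)y_{n+1} = (1 + 2/3z)y_n
  Hence R(z) = (1 + 2/3z)/(1 − 1/3z).

Find x<0 with |R(x)|<1.
x=-1.57: |R|=0.0306
R=−1: 1+2/3x = −1+1/3x ⇒ -1/3x=2 ⇒ x=2/(-1/3)=-6.0000
Confirm numerically:
  x=-5.892: |R|=0.98785 <1
  x=-3.932: |R|=0.70167 <1
  x=-2.828: |R|=0.45573 <1
  x=-6.539: |R|=1.05650 >1
  x=-6.410: |R|=1.04357 >1
So |R|<1 on (-6.0000, 0).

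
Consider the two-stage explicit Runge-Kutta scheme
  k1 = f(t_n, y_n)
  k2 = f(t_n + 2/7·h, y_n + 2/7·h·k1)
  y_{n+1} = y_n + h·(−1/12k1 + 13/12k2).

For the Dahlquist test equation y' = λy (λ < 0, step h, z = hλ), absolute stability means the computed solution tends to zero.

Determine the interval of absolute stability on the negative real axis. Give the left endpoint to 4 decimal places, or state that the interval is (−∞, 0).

(-3.2308, 0).

On y'=λy, z=hλ:
  k1=λy_n ⇒ h·k1=z·y_n;  k2=λ(1+2/7z)y_n ⇒ h·k2=z(1+2/7z)y_n
  y_{n+1}/y_n = 1 − 1/12z + 13/12z(1+2/7z) = 1 + z + 13/42z²
  Hence R(z) = 1 + z + 13/42z².

Boundary: |R(x)|=1, x<0.
x=-1.04: |R|=0.2948
R=1: x+13/42x²=0 ⇒ x=−42/13=-3.2308; min R=1−1/(4·13/42)=0.1923>−1
Confirm numerically:
  x=-1.969: |R|=0.23101 <1
  x=-1.924: |R|=0.22179 <1
  x=-1.842: |R|=0.20820 <1
  x=-3.727: |R|=1.57245 >1
  x=-3.510: |R|=1.30336 >1
Stable set (-3.2308, 0).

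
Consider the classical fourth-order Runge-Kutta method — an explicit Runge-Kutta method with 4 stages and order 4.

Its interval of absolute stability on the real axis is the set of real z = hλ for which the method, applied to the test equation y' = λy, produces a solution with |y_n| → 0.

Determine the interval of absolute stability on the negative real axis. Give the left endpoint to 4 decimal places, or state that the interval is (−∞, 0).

(-2.7853, 0).

Set f=λy, z=hλ:
  order 4, 4-stage ⇒ R(z)=1+z+z^2/2+z^3/6+z^4/24
  (e.g. R(-0.55)=0.57733, |R|=0.57733)

Need |R(x)|<1, x<0.
x=-0.55: |R|=0.5773
|R(-1.69)|=0.2735 |R(-0.98)|=0.3818 |R(-0.93)|=0.3996
Bisect:
  x_lo=-3.0897 |R|=1.5647  x_hi=-0.2640 |R|=0.7680
  mid=-1.67686 |R|=0.27266 →hi
  mid=-2.38329 |R|=0.54484 →hi
  mid=-2.73651 |R|=0.92890 →hi
  mid=-2.91311 |R|=1.21045 →lo
  mid=-2.82481 |R|=1.06123 →lo
  mid=-2.78066 |R|=0.99303 →hi
  mid=-2.80273 |R|=1.02661 →lo
  ...
  [-2.78531,-2.78514] ⇒ x*=-2.7853
So |R|<1 on (-2.7853, 0).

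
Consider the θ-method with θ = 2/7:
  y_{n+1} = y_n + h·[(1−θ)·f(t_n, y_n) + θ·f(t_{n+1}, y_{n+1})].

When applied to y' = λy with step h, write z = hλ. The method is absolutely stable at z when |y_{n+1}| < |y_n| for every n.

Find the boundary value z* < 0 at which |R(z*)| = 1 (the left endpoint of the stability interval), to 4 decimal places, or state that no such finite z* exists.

z* = -4.6667.

Test eqn y'=λy, z=hλ:
  y_{n+1} = y_n + z·[5/7·y_n + 2/7·y_{n+1}] ⇒ (1 − 2/7z)y_{n+1} = (1 + 5/7z)y_n
  R(z) = (1 + 5/7z)/(1 − 2/7z).

Boundary: |R(x)|=1, x<0.
x=-1.23: |R|=0.0899
R=−1: 1+5/7x = −1+2/7x ⇒ -3/7x=2 ⇒ x=2/(-3/7)=-4.6667
Confirm numerically:
  x=-4.127: |R|=0.89386 <1
  x=-2.826: |R|=0.56355 <1
  x=-1.995: |R|=0.27070 <1
  x=-5.259: |R|=1.10144 >1
  x=-5.112: |R|=1.07757 >1
  x=-5.068: |R|=1.07026 >1
Stable set (-4.6667, 0).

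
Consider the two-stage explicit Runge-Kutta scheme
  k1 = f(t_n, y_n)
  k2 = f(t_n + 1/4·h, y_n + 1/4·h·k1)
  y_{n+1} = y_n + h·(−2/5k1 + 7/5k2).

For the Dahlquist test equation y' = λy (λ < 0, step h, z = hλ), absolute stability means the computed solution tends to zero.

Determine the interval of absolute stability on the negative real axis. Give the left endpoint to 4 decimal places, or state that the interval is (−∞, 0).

On y'=λy, z=hλ:
  k1=λy_n ⇒ h·k1=z·y_n;  k2=λ(1+1/4z)y_n ⇒ h·k2=z(1+1/4z)y_n
  y_{n+1}/y_n = 1 − 2/5z + 7/5z(1+1/4z) = 1 + z + 7/20z²
  so R(z) = 1 + z + 7/20z².

Need |R(x)|<1, x<0.
x=-0.95: |R|=0.3659
R=1: x+7/20x²=0 ⇒ x=−20/7=-2.8571; min R=1−1/(4·7/20)=0.2857>−1
Confirm numerically:
  x=-2.434: |R|=0.63952 <1
  x=-2.009: |R|=0.40363 <1
  x=-1.831: |R|=0.34240 <1
  x=-1.449: |R|=0.28586 <1
  x=-3.355: |R|=1.58461 >1
  x=-3.262: |R|=1.46223 >1
  x=-3.213: |R|=1.40018 >1
So |R|<1 on (-2.8571, 0).

z∈(-2.8571,0).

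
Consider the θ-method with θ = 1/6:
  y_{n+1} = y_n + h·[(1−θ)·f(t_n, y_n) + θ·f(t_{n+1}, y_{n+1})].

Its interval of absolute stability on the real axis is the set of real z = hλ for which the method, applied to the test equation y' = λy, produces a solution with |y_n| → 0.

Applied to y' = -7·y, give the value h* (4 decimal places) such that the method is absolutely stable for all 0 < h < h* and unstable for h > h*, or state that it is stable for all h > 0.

Test eqn y'=λy, z=hλ:
  y_{n+1} = y_n + z·[5/6·y_n + 1/6·y_{n+1}] ⇒ (1 − 1/6z)y_{n+1} = (1 + 5/6z)y_n
  R(z) = (1 + 5/6z)/(1 − 1/6z).

Find x<0 with |R(x)|<1.
x=-0.57: |R|=0.4795
R=−1: 1+5/6x = −1+1/6x ⇒ -2/3x=2 ⇒ x=2/(-2/3)=-3.0000
Confirm numerically:
  x=-2.144: |R|=0.57957 <1
  x=-1.894: |R|=0.43957 <1
  x=-1.857: |R|=0.41810 <1
  x=-1.517: |R|=0.21086 <1
  x=-3.417: |R|=1.17713 >1
  x=-3.291: |R|=1.12528 >1
  x=-3.138: |R|=1.06041 >1
Stable set (-3.0000, 0).

(-3.0000,0); λ=-7 ⇒ h* = (3)/7 = 0.4286.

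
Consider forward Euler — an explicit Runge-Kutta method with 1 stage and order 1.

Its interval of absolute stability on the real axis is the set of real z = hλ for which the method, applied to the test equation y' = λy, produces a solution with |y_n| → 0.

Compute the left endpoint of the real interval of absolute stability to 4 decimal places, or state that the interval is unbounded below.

z* = -2.0000.

Test eqn y'=λy, z=hλ:
  order 1, 1-stage ⇒ R(z)=1+z
  (e.g. R(-0.36)=0.64000, |R|=0.64000)

Solve |R(x)|<1 on ℝ⁻.
x=-0.36: |R|=0.6400
|R(-2.36)|=1.3600 |R(-1.26)|=0.2600 |R(-1.2)|=0.2000
Bisect:
  x_lo=-2.6717 |R|=1.6717  x_hi=-0.1048 |R|=0.8952
  mid=-1.38825 |R|=0.38825 →hi
  mid=-2.02996 |R|=1.02996 →lo
  mid=-1.70911 |R|=0.70911 →hi
  mid=-1.86953 |R|=0.86953 →hi
  mid=-1.94975 |R|=0.94975 →hi
  mid=-1.98986 |R|=0.98986 →hi
  mid=-2.00991 |R|=1.00991 →lo
  ...
  [-2.00004,-1.99988] ⇒ x*=-2.0000
Stable set (-2.0000, 0).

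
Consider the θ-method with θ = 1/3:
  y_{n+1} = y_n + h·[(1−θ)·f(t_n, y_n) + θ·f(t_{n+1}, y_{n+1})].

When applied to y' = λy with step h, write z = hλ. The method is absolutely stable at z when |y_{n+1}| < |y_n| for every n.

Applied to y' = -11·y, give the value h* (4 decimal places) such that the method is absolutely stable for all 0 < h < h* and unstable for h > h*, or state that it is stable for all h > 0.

Test eqn y'=λy, z=hλ:
  y_{n+1} = y_n + z·[2/3·y_n + 1/3·y_{n+1}] ⇒ (1 − 1/3z)y_{n+1} = (1 + 2/3z)y_n
  ⇒ R(z) = (1 + 2/3z)/(1 − 1/3z).

Need |R(x)|<1, x<0.
x=-1.08: |R|=0.2059
R=−1: 1+2/3x = −1+1/3x ⇒ -1/3x=2 ⇒ x=2/(-1/3)=-6.0000
Confirm numerically:
  x=-4.577: |R|=0.81219 <1
  x=-4.457: |R|=0.79308 <1
  x=-3.170: |R|=0.54133 <1
  x=-6.337: |R|=1.03609 >1
  x=-6.292: |R|=1.03142 >1
  x=-6.088: |R|=1.00968 >1
Stable set (-6.0000, 0).

(-6.0000,0); λ=-11 ⇒ h* = (6)/11 = 0.5455.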